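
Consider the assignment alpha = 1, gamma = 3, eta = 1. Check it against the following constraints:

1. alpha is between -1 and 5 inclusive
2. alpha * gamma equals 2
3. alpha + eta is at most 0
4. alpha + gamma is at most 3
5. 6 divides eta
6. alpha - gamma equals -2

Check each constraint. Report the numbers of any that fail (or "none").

No — constraints 2, 3, 4, and 5 are not satisfied.

1. alpha = 1 lies in [-1, 5]  yes
2. alpha * gamma = 1 * 3 = 3, not 2  no
3. alpha + eta = 1 + 1 = 2; 2 > 0, bound 0 not met  no
4. alpha + gamma = 1 + 3 = 4; 4 > 3, bound 3 not met  no
5. 1 = 6*0 + 1, so 6 does not divide 1  no
6. alpha - gamma = 1 - 3 = -2  yes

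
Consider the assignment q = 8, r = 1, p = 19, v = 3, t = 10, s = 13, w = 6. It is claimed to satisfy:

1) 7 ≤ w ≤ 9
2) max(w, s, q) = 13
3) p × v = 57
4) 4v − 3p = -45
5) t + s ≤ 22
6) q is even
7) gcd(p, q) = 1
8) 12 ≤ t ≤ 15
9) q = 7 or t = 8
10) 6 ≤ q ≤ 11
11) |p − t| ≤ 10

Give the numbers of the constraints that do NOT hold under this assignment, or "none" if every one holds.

1) w = 6 is outside [7, 9] — violated.
2) max(6, 13, 8) = 13 — satisfied.
3) p × v = 19 × 3 = 57 — satisfied.
4) 4v − 3p = 4(3) − 3(19) = -45 — satisfied.
5) t + s = 10 + 13 = 23; 23 > 22, bound 22 not met — violated.
6) q = 8 is even — satisfied.
7) gcd(19, 8) = 1 — satisfied.
8) t = 10 is outside [12, 15] — violated.
9) q = 8 ≠ 7 and t = 10 ≠ 8; both disjuncts false — violated.
10) q = 8 lies in [6, 11] — satisfied.
11) |19 − 10| = 9; 9 ≤ 10 — satisfied.

No — constraints 1, 5, 8, and 9 are not satisfied.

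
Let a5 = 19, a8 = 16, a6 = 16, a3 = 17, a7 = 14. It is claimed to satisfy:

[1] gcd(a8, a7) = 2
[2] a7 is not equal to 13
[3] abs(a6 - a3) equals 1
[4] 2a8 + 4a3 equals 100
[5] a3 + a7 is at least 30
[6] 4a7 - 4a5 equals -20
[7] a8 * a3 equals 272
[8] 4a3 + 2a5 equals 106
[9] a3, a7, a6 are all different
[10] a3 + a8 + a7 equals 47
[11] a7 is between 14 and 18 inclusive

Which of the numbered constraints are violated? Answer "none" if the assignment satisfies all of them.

The assignment satisfies every constraint.

[1] gcd(16, 14) = 2  holds
[2] a7 = 14, and 14 ≠ 13  holds
[3] abs(16 - 17) = 1  holds
[4] 2a8 + 4a3 = 2(16) + 4(17) = 100  holds
[5] a3 + a7 = 17 + 14 = 31; 31 ≥ 30  holds
[6] 4a7 - 4a5 = 4(14) - 4(19) = -20  holds
[7] a8 * a3 = 16 * 17 = 272  holds
[8] 4a3 + 2a5 = 4(17) + 2(19) = 106  holds
[9] values 17, 14, 16 are pairwise distinct  holds
[10] a3 + a8 + a7 = 17 + 16 + 14 = 47  holds
[11] a7 = 14 lies in [14, 18]  holds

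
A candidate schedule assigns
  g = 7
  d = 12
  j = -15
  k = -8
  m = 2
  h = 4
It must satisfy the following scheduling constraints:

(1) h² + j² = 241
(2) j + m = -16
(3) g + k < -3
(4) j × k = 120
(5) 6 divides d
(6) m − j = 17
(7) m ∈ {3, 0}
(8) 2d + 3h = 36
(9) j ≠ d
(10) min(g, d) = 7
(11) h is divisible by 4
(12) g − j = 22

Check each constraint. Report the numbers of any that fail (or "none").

The assignment fails constraints 2, 3, and 7.

(1) h² + j² = 4² + (-15)² = 16 + 225 = 241  yes
(2) j + m = -15 + 2 = -13, not -16  no
(3) g + k = 7 + (-8) = -1; -1 ≥ -3, bound -3 not met  no
(4) j × k = -15 × (-8) = 120  yes
(5) 12 / 6 = 2, so 6 divides 12  yes
(6) m − j = 2 − (-15) = 17  yes
(7) m = 2 is not in {3, 0}  no
(8) 2d + 3h = 2(12) + 3(4) = 36  yes
(9) j = -15, d = 12; distinct  yes
(10) min(7, 12) = 7  yes
(11) 4 / 4 = 1, so 4 divides 4  yes
(12) g − j = 7 − (-15) = 22  yes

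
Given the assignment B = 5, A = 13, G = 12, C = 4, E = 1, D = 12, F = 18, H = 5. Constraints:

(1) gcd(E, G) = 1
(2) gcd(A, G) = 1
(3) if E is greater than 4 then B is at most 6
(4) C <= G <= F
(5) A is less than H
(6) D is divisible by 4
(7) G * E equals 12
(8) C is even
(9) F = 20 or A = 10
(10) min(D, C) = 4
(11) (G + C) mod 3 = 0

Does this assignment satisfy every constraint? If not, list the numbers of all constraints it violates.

(1) gcd(1, 12) = 1 — holds.
(2) gcd(13, 12) = 1 — holds.
(3) E = 1, not > 4; antecedent false, conditional vacuously true — holds.
(4) values 4 <= 12 <= 18 — holds.
(5) A = 13, H = 5; 13 ≥ 5 (want <) — does not hold.
(6) 12 / 4 = 3, so 4 divides 12 — holds.
(7) G * E = 12 * 1 = 12 — holds.
(8) C = 4 is even — holds.
(9) F = 18 ≠ 20 and A = 13 ≠ 10; both disjuncts false — does not hold.
(10) min(12, 4) = 4 — holds.
(11) G + C = 16; 16 mod 3 = 1, not 0 — does not hold.

No — constraints 5, 9, 11 are not satisfied.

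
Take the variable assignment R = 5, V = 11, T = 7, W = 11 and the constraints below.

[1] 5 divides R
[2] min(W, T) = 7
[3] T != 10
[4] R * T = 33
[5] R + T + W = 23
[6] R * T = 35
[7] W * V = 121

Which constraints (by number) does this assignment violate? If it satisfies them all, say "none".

[1] 5 / 5 = 1, so 5 divides 5 — holds.
[2] min(11, 7) = 7 — holds.
[3] T = 7, and 7 ≠ 10 — holds.
[4] R * T = 5 * 7 = 35, not 33 — does not hold.
[5] R + T + W = 5 + 7 + 11 = 23 — holds.
[6] R * T = 5 * 7 = 35 — holds.
[7] W * V = 11 * 11 = 121 — holds.

The assignment fails constraint 4.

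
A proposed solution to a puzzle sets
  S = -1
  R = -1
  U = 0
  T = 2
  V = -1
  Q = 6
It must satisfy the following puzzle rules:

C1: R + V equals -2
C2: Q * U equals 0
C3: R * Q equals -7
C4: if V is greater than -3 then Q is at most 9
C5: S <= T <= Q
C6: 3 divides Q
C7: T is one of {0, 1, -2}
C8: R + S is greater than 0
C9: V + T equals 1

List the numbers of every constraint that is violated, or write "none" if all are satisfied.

C1: R + V = -1 + (-1) = -2  yes
C2: Q * U = 6 * 0 = 0  yes
C3: R * Q = -1 * 6 = -6, not -7  no
C4: V = -1 > -3, so we need Q ≤ 9; Q = 6 ≤ 9  yes
C5: values -1 <= 2 <= 6  yes
C6: 6 / 3 = 2, so 3 divides 6  yes
C7: T = 2 is not in {0, 1, -2}  no
C8: R + S = -1 + (-1) = -2; -2 ≤ 0, bound 0 not met  no
C9: V + T = -1 + 2 = 1  yes

Violated: 3, 7, and 8.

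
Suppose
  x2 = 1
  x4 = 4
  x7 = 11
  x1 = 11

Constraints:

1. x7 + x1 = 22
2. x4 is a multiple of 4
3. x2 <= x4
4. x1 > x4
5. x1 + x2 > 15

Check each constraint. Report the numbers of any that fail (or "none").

1. x7 + x1 = 11 + 11 = 22 — OK.
2. 4 / 4 = 1, so 4 divides 4 — OK.
3. x2 = 1, x4 = 4; 1 ≤ 4 — OK.
4. x1 = 11, x4 = 4; 11 > 4 — OK.
5. x1 + x2 = 11 + 1 = 12; 12 ≤ 15, bound 15 not met — violated.

The assignment fails constraint 5.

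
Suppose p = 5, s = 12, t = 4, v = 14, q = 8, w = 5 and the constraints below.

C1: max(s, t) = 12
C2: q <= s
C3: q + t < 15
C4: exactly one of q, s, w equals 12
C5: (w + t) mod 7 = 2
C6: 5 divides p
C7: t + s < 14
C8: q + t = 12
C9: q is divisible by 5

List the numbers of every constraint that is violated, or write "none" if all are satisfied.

Constraints 7 and 9 are violated.

C1: max(12, 4) = 12 — holds.
C2: q = 8, s = 12; 8 ≤ 12 — holds.
C3: q + t = 8 + 4 = 12; 12 < 15 — holds.
C4: q=8, s=12, w=5; 1 of them equals 12 — holds.
C5: w + t = 9; 9 mod 7 = 2 — holds.
C6: 5 / 5 = 1, so 5 divides 5 — holds.
C7: t + s = 4 + 12 = 16; 16 ≥ 14, bound 14 not met — does not hold.
C8: q + t = 8 + 4 = 12 — holds.
C9: 8 = 5*1 + 3, so 5 does not divide 8 — does not hold.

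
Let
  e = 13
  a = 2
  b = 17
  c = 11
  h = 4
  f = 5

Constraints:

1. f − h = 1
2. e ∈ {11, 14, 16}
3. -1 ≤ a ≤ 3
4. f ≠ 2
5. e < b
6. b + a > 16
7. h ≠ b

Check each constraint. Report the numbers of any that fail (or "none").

Constraint 2 is violated.

1. f − h = 5 − 4 = 1 — OK.
2. e = 13 is not in {11, 14, 16} — violated.
3. a = 2 lies in [-1, 3] — OK.
4. f = 5, and 5 ≠ 2 — OK.
5. e = 13, b = 17; 13 < 17 — OK.
6. b + a = 17 + 2 = 19; 19 > 16 — OK.
7. h = 4, b = 17; distinct — OK.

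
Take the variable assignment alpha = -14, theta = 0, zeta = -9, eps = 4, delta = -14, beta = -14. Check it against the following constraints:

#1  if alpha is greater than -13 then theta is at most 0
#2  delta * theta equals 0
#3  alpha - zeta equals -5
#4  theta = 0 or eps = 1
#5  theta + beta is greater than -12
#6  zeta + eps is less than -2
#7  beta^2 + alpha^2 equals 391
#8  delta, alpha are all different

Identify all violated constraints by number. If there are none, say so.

No — constraints 5, 7, and 8 are not satisfied.

#1 alpha = -14, not > -13; antecedent false, conditional vacuously true — OK.
#2 delta * theta = -14 * 0 = 0 — OK.
#3 alpha - zeta = -14 - (-9) = -5 — OK.
#4 theta = 0 = 0 (first disjunct) — OK.
#5 theta + beta = 0 + (-14) = -14; -14 ≤ -12, bound -12 not met — violated.
#6 zeta + eps = -9 + 4 = -5; -5 < -2 — OK.
#7 beta^2 + alpha^2 = (-14)^2 + (-14)^2 = 196 + 196 = 392, not 391 — violated.
#8 delta = alpha = -14, not all different — violated.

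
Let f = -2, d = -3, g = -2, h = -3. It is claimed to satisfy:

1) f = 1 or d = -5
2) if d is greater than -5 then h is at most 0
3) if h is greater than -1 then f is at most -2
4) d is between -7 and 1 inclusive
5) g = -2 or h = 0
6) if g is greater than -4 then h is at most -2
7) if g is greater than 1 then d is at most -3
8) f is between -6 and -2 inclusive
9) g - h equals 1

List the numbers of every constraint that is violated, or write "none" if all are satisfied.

The assignment fails constraint 1.

1) f = -2 ≠ 1 and d = -3 ≠ -5; both disjuncts false — does not hold.
2) d = -3 > -5, so we need h ≤ 0; h = -3 ≤ 0 — holds.
3) h = -3, not > -1; antecedent false, conditional vacuously true — holds.
4) d = -3 lies in [-7, 1] — holds.
5) g = -2 = -2 (first disjunct) — holds.
6) g = -2 > -4, so we need h ≤ -2; h = -3 ≤ -2 — holds.
7) g = -2, not > 1; antecedent false, conditional vacuously true — holds.
8) f = -2 lies in [-6, -2] — holds.
9) g - h = -2 - (-3) = 1 — holds.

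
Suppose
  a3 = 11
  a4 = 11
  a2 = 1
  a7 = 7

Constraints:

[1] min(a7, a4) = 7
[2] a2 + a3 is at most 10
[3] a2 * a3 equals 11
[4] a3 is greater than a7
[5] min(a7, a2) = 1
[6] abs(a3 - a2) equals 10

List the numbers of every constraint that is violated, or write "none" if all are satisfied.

Constraint 2 does not hold.

[1] min(7, 11) = 7  ✔
[2] a2 + a3 = 1 + 11 = 12; 12 > 10, bound 10 not met  ✘
[3] a2 * a3 = 1 * 11 = 11  ✔
[4] a3 = 11, a7 = 7; 11 > 7  ✔
[5] min(7, 1) = 1  ✔
[6] abs(11 - 1) = 10  ✔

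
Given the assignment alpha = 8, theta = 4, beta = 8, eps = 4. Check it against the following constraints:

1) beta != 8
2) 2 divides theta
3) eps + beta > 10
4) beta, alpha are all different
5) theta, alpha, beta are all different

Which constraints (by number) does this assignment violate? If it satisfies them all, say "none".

1) beta = 8, but 8 is required to differ — does not hold.
2) 4 / 2 = 2, so 2 divides 4 — holds.
3) eps + beta = 4 + 8 = 12; 12 > 10 — holds.
4) beta = alpha = 8, not all different — does not hold.
5) alpha = beta = 8, not all different — does not hold.

Violated: 1, 4, 5.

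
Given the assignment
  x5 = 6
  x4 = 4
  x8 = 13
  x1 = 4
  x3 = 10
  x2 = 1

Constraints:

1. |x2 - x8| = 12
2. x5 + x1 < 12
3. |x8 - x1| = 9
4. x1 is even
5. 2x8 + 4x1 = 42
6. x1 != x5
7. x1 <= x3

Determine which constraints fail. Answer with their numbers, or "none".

1. |1 - 13| = 12 — holds.
2. x5 + x1 = 6 + 4 = 10; 10 < 12 — holds.
3. |13 - 4| = 9 — holds.
4. x1 = 4 is even — holds.
5. 2x8 + 4x1 = 2(13) + 4(4) = 42 — holds.
6. x1 = 4, x5 = 6; distinct — holds.
7. x1 = 4, x3 = 10; 4 ≤ 10 — holds.

No violations.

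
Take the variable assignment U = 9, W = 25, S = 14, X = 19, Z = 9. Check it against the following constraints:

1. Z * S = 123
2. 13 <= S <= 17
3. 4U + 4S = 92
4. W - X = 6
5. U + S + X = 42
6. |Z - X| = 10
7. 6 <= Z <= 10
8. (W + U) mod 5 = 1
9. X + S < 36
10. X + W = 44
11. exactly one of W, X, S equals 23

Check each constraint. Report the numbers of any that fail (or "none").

The assignment fails constraints 1, 8, 11.

1. Z * S = 9 * 14 = 126, not 123 — violated.
2. S = 14 lies in [13, 17] — OK.
3. 4U + 4S = 4(9) + 4(14) = 92 — OK.
4. W - X = 25 - 19 = 6 — OK.
5. U + S + X = 9 + 14 + 19 = 42 — OK.
6. |9 - 19| = 10 — OK.
7. Z = 9 lies in [6, 10] — OK.
8. W + U = 34; 34 mod 5 = 4, not 1 — violated.
9. X + S = 19 + 14 = 33; 33 < 36 — OK.
10. X + W = 19 + 25 = 44 — OK.
11. W=25, X=19, S=14; 0 of them equal 23, not exactly one — violated.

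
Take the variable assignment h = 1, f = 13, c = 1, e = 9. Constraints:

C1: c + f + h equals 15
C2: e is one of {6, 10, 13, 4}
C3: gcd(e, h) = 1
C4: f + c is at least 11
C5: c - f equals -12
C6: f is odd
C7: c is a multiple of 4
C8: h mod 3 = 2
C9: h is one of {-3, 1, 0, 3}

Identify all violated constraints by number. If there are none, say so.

C1: c + f + h = 1 + 13 + 1 = 15 — holds.
C2: e = 9 is not in {6, 10, 13, 4} — fails.
C3: gcd(9, 1) = 1 — holds.
C4: f + c = 13 + 1 = 14; 14 ≥ 11 — holds.
C5: c - f = 1 - 13 = -12 — holds.
C6: f = 13 is odd — holds.
C7: 1 = 4*0 + 1, so 4 does not divide 1 — fails.
C8: 1 mod 3 = 1, not 2 — fails.
C9: h = 1 is in {-3, 1, 0, 3} — holds.

The assignment fails constraints 2, 7, and 8.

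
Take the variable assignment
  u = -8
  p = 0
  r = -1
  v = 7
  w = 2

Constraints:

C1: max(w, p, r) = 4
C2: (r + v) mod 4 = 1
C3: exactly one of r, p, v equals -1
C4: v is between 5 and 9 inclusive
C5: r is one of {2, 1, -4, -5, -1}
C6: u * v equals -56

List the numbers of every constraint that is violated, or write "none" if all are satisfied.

C1: max(2, 0, -1) = 2, not 4  fails
C2: r + v = 6; 6 mod 4 = 2, not 1  fails
C3: r=-1, p=0, v=7; 1 of them equals -1  holds
C4: v = 7 lies in [5, 9]  holds
C5: r = -1 is in {2, 1, -4, -5, -1}  holds
C6: u * v = -8 * 7 = -56  holds

No — constraints 1, 2 are not satisfied.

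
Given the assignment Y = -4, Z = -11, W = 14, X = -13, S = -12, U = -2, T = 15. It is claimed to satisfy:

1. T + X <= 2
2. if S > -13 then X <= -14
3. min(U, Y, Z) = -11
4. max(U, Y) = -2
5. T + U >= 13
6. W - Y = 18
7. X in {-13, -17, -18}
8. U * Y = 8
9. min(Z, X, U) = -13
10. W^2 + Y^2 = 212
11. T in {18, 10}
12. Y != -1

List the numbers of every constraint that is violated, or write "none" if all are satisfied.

No — constraints 2 and 11 are not satisfied.

1. T + X = 15 + (-13) = 2; 2 ≤ 2 — OK.
2. S = -12 > -13, so we need X ≤ -14; but X = -13 > -14 — violated.
3. min(-2, -4, -11) = -11 — OK.
4. max(-2, -4) = -2 — OK.
5. T + U = 15 + (-2) = 13; 13 ≥ 13 — OK.
6. W - Y = 14 - (-4) = 18 — OK.
7. X = -13 is in {-13, -17, -18} — OK.
8. U * Y = -2 * (-4) = 8 — OK.
9. min(-11, -13, -2) = -13 — OK.
10. W^2 + Y^2 = 14^2 + (-4)^2 = 196 + 16 = 212 — OK.
11. T = 15 is not in {18, 10} — violated.
12. Y = -4, and -4 ≠ -1 — OK.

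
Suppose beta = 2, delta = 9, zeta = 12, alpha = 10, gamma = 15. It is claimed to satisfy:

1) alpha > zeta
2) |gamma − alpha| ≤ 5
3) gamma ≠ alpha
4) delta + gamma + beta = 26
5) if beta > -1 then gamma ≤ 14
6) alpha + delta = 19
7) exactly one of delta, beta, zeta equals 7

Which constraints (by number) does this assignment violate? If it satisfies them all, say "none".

1) alpha = 10, zeta = 12; 10 ≤ 12 (want >)  FAIL
2) |15 − 10| = 5; 5 ≤ 5  OK
3) gamma = 15, alpha = 10; distinct  OK
4) delta + gamma + beta = 9 + 15 + 2 = 26  OK
5) beta = 2 > -1, so we need gamma ≤ 14; but gamma = 15 > 14  FAIL
6) alpha + delta = 10 + 9 = 19  OK
7) delta=9, beta=2, zeta=12; 0 of them equal 7, not exactly one  FAIL

Constraints 1, 5, and 7 do not hold.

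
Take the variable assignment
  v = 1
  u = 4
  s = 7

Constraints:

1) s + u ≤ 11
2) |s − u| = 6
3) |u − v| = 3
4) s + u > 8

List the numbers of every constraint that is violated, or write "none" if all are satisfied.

1) s + u = 7 + 4 = 11; 11 ≤ 11 — holds.
2) |7 − 4| = 3, not 6 — fails.
3) |4 − 1| = 3 — holds.
4) s + u = 7 + 4 = 11; 11 > 8 — holds.

The assignment fails constraint 2.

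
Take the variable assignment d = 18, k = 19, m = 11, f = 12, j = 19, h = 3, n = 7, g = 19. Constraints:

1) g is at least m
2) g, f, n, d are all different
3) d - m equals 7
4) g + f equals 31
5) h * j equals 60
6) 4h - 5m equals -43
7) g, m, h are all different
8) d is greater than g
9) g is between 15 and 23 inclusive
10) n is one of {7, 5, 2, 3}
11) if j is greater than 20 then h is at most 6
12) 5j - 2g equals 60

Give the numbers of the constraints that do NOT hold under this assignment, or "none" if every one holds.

1) g = 19, m = 11; 19 ≥ 11 — OK.
2) values 19, 12, 7, 18 are pairwise distinct — OK.
3) d - m = 18 - 11 = 7 — OK.
4) g + f = 19 + 12 = 31 — OK.
5) h * j = 3 * 19 = 57, not 60 — violated.
6) 4h - 5m = 4(3) - 5(11) = -43 — OK.
7) values 19, 11, 3 are pairwise distinct — OK.
8) d = 18, g = 19; 18 ≤ 19 (want >) — violated.
9) g = 19 lies in [15, 23] — OK.
10) n = 7 is in {7, 5, 2, 3} — OK.
11) j = 19, not > 20; antecedent false, conditional vacuously true — OK.
12) 5j - 2g = 5(19) - 2(19) = 57, not 60 — violated.

No — constraints 5, 8, 12 are not satisfied.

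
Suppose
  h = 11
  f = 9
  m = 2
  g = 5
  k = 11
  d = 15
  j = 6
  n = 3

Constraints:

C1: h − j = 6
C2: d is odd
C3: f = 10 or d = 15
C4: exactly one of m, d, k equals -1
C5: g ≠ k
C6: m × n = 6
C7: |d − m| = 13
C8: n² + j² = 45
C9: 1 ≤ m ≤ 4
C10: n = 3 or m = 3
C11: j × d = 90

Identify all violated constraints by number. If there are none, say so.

C1: h − j = 11 − 6 = 5, not 6  ✗
C2: d = 15 is odd  ✓
C3: f = 9 ≠ 10, but d = 15 = 15 (second disjunct)  ✓
C4: m=2, d=15, k=11; 0 of them equal -1, not exactly one  ✗
C5: g = 5, k = 11; distinct  ✓
C6: m × n = 2 × 3 = 6  ✓
C7: |15 − 2| = 13  ✓
C8: n² + j² = 3² + 6² = 9 + 36 = 45  ✓
C9: m = 2 lies in [1, 4]  ✓
C10: n = 3 = 3 (first disjunct)  ✓
C11: j × d = 6 × 15 = 90  ✓

No — constraints 1, 4 are not satisfied.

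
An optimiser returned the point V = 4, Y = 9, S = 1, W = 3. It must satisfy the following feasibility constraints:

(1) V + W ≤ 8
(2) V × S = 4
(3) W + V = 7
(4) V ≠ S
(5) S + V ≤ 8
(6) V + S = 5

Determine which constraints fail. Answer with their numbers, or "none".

No violations.

(1) V + W = 4 + 3 = 7; 7 ≤ 8  ✔
(2) V × S = 4 × 1 = 4  ✔
(3) W + V = 3 + 4 = 7  ✔
(4) V = 4, S = 1; distinct  ✔
(5) S + V = 1 + 4 = 5; 5 ≤ 8  ✔
(6) V + S = 4 + 1 = 5  ✔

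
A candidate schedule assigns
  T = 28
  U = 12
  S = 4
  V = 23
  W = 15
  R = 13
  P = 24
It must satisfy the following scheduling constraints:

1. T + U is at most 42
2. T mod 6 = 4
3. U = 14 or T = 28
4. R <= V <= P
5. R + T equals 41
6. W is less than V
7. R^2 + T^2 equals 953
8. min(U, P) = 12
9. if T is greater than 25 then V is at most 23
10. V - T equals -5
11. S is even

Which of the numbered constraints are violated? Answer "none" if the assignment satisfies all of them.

Yes — all constraints hold.

1. T + U = 28 + 12 = 40; 40 ≤ 42 — OK.
2. 28 mod 6 = 4 — OK.
3. U = 12 ≠ 14, but T = 28 = 28 (second disjunct) — OK.
4. values 13 <= 23 <= 24 — OK.
5. R + T = 13 + 28 = 41 — OK.
6. W = 15, V = 23; 15 < 23 — OK.
7. R^2 + T^2 = 13^2 + 28^2 = 169 + 784 = 953 — OK.
8. min(12, 24) = 12 — OK.
9. T = 28 > 25, so we need V ≤ 23; V = 23 ≤ 23 — OK.
10. V - T = 23 - 28 = -5 — OK.
11. S = 4 is even — OK.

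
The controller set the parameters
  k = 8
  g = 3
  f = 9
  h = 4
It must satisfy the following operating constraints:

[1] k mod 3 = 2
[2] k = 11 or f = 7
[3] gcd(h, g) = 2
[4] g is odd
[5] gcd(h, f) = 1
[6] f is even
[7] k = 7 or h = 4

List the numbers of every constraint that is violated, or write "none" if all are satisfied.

Constraints 2, 3, and 6 are violated.

[1] 8 mod 3 = 2 — holds.
[2] k = 8 ≠ 11 and f = 9 ≠ 7; both disjuncts false — fails.
[3] gcd(4, 3) = 1, not 2 — fails.
[4] g = 3 is odd — holds.
[5] gcd(4, 9) = 1 — holds.
[6] f = 9 is odd — fails.
[7] k = 8 ≠ 7, but h = 4 = 4 (second disjunct) — holds.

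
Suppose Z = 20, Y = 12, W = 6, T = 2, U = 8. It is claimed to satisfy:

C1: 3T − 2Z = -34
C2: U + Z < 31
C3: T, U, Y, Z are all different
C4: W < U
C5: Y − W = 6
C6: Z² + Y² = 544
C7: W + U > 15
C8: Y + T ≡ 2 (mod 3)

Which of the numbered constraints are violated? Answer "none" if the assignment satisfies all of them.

C1: 3T − 2Z = 3(2) − 2(20) = -34 — holds.
C2: U + Z = 8 + 20 = 28; 28 < 31 — holds.
C3: values 2, 8, 12, 20 are pairwise distinct — holds.
C4: W = 6, U = 8; 6 < 8 — holds.
C5: Y − W = 12 − 6 = 6 — holds.
C6: Z² + Y² = 20² + 12² = 400 + 144 = 544 — holds.
C7: W + U = 6 + 8 = 14; 14 ≤ 15, bound 15 not met — does not hold.
C8: Y + T = 14; 14 mod 3 = 2 — holds.

Violated: 7.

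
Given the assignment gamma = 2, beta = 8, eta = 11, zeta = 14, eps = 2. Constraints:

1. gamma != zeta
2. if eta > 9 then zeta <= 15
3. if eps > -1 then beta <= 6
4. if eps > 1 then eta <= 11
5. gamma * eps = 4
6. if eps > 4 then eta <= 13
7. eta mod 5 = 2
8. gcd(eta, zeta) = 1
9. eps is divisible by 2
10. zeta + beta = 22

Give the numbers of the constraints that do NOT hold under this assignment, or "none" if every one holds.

No — constraints 3 and 7 are not satisfied.

1. gamma = 2, zeta = 14; distinct  true
2. eta = 11 > 9, so we need zeta ≤ 15; zeta = 14 ≤ 15  true
3. eps = 2 > -1, so we need beta ≤ 6; but beta = 8 > 6  false
4. eps = 2 > 1, so we need eta ≤ 11; eta = 11 ≤ 11  true
5. gamma * eps = 2 * 2 = 4  true
6. eps = 2, not > 4; antecedent false, conditional vacuously true  true
7. 11 mod 5 = 1, not 2  false
8. gcd(11, 14) = 1  true
9. 2 / 2 = 1, so 2 divides 2  true
10. zeta + beta = 14 + 8 = 22  true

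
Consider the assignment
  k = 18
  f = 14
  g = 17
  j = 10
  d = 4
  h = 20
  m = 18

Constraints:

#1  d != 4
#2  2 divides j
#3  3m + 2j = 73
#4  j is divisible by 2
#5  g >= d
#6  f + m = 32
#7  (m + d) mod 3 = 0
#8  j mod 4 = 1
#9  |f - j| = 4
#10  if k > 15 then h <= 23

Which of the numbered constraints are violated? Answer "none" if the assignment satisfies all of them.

Violated: 1, 3, 7, and 8.

#1 d = 4, but 4 is required to differ — fails.
#2 10 / 2 = 5, so 2 divides 10 — holds.
#3 3m + 2j = 3(18) + 2(10) = 74, not 73 — fails.
#4 10 / 2 = 5, so 2 divides 10 — holds.
#5 g = 17, d = 4; 17 ≥ 4 — holds.
#6 f + m = 14 + 18 = 32 — holds.
#7 m + d = 22; 22 mod 3 = 1, not 0 — fails.
#8 10 mod 4 = 2, not 1 — fails.
#9 |14 - 10| = 4 — holds.
#10 k = 18 > 15, so we need h ≤ 23; h = 20 ≤ 23 — holds.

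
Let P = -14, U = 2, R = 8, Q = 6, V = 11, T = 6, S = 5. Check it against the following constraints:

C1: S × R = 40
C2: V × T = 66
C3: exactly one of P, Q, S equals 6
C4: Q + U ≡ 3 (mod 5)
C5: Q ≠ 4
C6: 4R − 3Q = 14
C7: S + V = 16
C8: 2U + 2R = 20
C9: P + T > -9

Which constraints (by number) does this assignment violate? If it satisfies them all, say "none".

C1: S × R = 5 × 8 = 40 — satisfied.
C2: V × T = 11 × 6 = 66 — satisfied.
C3: P=-14, Q=6, S=5; 1 of them equals 6 — satisfied.
C4: Q + U = 8; 8 mod 5 = 3 — satisfied.
C5: Q = 6, and 6 ≠ 4 — satisfied.
C6: 4R − 3Q = 4(8) − 3(6) = 14 — satisfied.
C7: S + V = 5 + 11 = 16 — satisfied.
C8: 2U + 2R = 2(2) + 2(8) = 20 — satisfied.
C9: P + T = -14 + 6 = -8; -8 > -9 — satisfied.

No violations.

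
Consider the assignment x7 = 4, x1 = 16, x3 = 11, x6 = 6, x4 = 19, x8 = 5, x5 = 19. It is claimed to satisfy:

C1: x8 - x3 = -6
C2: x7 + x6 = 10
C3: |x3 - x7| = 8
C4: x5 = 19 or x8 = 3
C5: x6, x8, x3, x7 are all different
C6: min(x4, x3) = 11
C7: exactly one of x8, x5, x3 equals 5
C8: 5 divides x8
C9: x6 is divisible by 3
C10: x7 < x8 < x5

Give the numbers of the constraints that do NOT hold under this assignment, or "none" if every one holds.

Violated: 3.

C1: x8 - x3 = 5 - 11 = -6 — OK.
C2: x7 + x6 = 4 + 6 = 10 — OK.
C3: |11 - 4| = 7, not 8 — violated.
C4: x5 = 19 = 19 (first disjunct) — OK.
C5: values 6, 5, 11, 4 are pairwise distinct — OK.
C6: min(19, 11) = 11 — OK.
C7: x8=5, x5=19, x3=11; 1 of them equals 5 — OK.
C8: 5 / 5 = 1, so 5 divides 5 — OK.
C9: 6 / 3 = 2, so 3 divides 6 — OK.
C10: values 4 < 5 < 19 — OK.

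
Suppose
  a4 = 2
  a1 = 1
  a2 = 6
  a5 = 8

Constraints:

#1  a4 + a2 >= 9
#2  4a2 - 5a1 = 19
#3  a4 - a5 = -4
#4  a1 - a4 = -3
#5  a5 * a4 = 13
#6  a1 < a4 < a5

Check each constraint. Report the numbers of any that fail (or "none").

The assignment fails constraints 1, 3, 4, 5.

#1 a4 + a2 = 2 + 6 = 8; 8 < 9, bound 9 not met  false
#2 4a2 - 5a1 = 4(6) - 5(1) = 19  true
#3 a4 - a5 = 2 - 8 = -6, not -4  false
#4 a1 - a4 = 1 - 2 = -1, not -3  false
#5 a5 * a4 = 8 * 2 = 16, not 13  false
#6 values 1 < 2 < 8  true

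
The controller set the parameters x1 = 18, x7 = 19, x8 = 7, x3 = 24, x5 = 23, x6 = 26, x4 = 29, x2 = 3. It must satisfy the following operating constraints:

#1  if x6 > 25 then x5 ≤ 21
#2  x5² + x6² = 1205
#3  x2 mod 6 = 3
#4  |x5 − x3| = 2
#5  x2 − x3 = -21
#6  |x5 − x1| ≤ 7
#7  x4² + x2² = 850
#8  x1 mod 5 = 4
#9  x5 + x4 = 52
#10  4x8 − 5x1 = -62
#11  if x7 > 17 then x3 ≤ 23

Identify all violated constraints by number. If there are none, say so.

#1 x6 = 26 > 25, so we need x5 ≤ 21; but x5 = 23 > 21  false
#2 x5² + x6² = 23² + 26² = 529 + 676 = 1205  true
#3 3 mod 6 = 3  true
#4 |23 − 24| = 1, not 2  false
#5 x2 − x3 = 3 − 24 = -21  true
#6 |23 − 18| = 5; 5 ≤ 7  true
#7 x4² + x2² = 29² + 3² = 841 + 9 = 850  true
#8 18 mod 5 = 3, not 4  false
#9 x5 + x4 = 23 + 29 = 52  true
#10 4x8 − 5x1 = 4(7) − 5(18) = -62  true
#11 x7 = 19 > 17, so we need x3 ≤ 23; but x3 = 24 > 23  false

Violated: 1, 4, 8, and 11.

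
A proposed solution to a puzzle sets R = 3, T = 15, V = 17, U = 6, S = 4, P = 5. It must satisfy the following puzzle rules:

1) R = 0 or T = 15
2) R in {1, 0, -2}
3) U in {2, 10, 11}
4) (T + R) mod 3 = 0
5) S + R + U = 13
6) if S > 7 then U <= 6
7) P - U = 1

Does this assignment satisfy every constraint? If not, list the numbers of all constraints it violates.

No — constraints 2, 3, 7 are not satisfied.

1) R = 3 ≠ 0, but T = 15 = 15 (second disjunct)  OK
2) R = 3 is not in {1, 0, -2}  FAIL
3) U = 6 is not in {2, 10, 11}  FAIL
4) T + R = 18; 18 mod 3 = 0  OK
5) S + R + U = 4 + 3 + 6 = 13  OK
6) S = 4, not > 7; antecedent false, conditional vacuously true  OK
7) P - U = 5 - 6 = -1, not 1  FAIL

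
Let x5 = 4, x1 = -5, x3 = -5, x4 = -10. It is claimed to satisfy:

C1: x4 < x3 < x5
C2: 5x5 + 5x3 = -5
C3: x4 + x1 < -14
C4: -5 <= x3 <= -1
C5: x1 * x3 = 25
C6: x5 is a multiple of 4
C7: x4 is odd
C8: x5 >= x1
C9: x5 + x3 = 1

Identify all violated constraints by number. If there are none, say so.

No — constraints 7, 9 are not satisfied.

C1: values -10 < -5 < 4  holds
C2: 5x5 + 5x3 = 5(4) + 5(-5) = -5  holds
C3: x4 + x1 = -10 + (-5) = -15; -15 < -14  holds
C4: x3 = -5 lies in [-5, -1]  holds
C5: x1 * x3 = -5 * (-5) = 25  holds
C6: 4 / 4 = 1, so 4 divides 4  holds
C7: x4 = -10 is even  fails
C8: x5 = 4, x1 = -5; 4 ≥ -5  holds
C9: x5 + x3 = 4 + (-5) = -1, not 1  fails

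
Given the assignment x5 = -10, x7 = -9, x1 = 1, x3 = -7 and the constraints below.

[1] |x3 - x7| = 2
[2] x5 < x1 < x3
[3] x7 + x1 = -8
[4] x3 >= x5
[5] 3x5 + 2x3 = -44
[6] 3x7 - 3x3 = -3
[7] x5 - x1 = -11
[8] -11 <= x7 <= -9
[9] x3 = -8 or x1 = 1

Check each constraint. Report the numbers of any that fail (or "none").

Violated: 2 and 6.

[1] |-7 - (-9)| = 2 — satisfied.
[2] values -10, 1, -7; x1 = 1 is not < x3 = -7 — violated.
[3] x7 + x1 = -9 + 1 = -8 — satisfied.
[4] x3 = -7, x5 = -10; -7 ≥ -10 — satisfied.
[5] 3x5 + 2x3 = 3(-10) + 2(-7) = -44 — satisfied.
[6] 3x7 - 3x3 = 3(-9) - 3(-7) = -6, not -3 — violated.
[7] x5 - x1 = -10 - 1 = -11 — satisfied.
[8] x7 = -9 lies in [-11, -9] — satisfied.
[9] x3 = -7 ≠ -8, but x1 = 1 = 1 (second disjunct) — satisfied.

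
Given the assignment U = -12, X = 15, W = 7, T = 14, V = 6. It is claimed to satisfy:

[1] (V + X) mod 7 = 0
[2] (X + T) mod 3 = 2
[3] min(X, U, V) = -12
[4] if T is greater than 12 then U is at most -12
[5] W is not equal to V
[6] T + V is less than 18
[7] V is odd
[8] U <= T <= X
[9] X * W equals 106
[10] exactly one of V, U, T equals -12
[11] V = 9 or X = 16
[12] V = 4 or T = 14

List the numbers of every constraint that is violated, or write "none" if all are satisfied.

[1] V + X = 21; 21 mod 7 = 0 — holds.
[2] X + T = 29; 29 mod 3 = 2 — holds.
[3] min(15, -12, 6) = -12 — holds.
[4] T = 14 > 12, so we need U ≤ -12; U = -12 ≤ -12 — holds.
[5] W = 7, V = 6; distinct — holds.
[6] T + V = 14 + 6 = 20; 20 ≥ 18, bound 18 not met — does not hold.
[7] V = 6 is even — does not hold.
[8] values -12 <= 14 <= 15 — holds.
[9] X * W = 15 * 7 = 105, not 106 — does not hold.
[10] V=6, U=-12, T=14; 1 of them equals -12 — holds.
[11] V = 6 ≠ 9 and X = 15 ≠ 16; both disjuncts false — does not hold.
[12] V = 6 ≠ 4, but T = 14 = 14 (second disjunct) — holds.

No — constraints 6, 7, 9, 11 are not satisfied.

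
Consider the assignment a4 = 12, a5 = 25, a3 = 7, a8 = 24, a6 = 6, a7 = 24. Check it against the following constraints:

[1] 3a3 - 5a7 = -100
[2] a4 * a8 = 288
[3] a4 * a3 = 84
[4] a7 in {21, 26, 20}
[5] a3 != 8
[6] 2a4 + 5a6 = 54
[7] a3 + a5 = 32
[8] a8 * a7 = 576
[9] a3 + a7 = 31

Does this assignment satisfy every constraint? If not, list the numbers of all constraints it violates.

Violated: 1 and 4.

[1] 3a3 - 5a7 = 3(7) - 5(24) = -99, not -100  false
[2] a4 * a8 = 12 * 24 = 288  true
[3] a4 * a3 = 12 * 7 = 84  true
[4] a7 = 24 is not in {21, 26, 20}  false
[5] a3 = 7, and 7 ≠ 8  true
[6] 2a4 + 5a6 = 2(12) + 5(6) = 54  true
[7] a3 + a5 = 7 + 25 = 32  true
[8] a8 * a7 = 24 * 24 = 576  true
[9] a3 + a7 = 7 + 24 = 31  true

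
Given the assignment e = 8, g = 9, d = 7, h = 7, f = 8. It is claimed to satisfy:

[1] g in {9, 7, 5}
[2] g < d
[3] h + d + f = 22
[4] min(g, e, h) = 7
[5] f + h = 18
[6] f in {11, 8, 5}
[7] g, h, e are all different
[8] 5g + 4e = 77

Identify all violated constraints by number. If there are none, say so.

[1] g = 9 is in {9, 7, 5} — satisfied.
[2] g = 9, d = 7; 9 ≥ 7 (want <) — violated.
[3] h + d + f = 7 + 7 + 8 = 22 — satisfied.
[4] min(9, 8, 7) = 7 — satisfied.
[5] f + h = 8 + 7 = 15, not 18 — violated.
[6] f = 8 is in {11, 8, 5} — satisfied.
[7] values 9, 7, 8 are pairwise distinct — satisfied.
[8] 5g + 4e = 5(9) + 4(8) = 77 — satisfied.

Constraints 2 and 5 do not hold.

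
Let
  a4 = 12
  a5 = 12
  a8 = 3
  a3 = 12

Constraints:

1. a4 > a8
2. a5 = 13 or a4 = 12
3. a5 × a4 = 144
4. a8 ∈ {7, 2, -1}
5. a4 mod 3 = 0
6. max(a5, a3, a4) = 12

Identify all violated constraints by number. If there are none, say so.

1. a4 = 12, a8 = 3; 12 > 3 — satisfied.
2. a5 = 12 ≠ 13, but a4 = 12 = 12 (second disjunct) — satisfied.
3. a5 × a4 = 12 × 12 = 144 — satisfied.
4. a8 = 3 is not in {7, 2, -1} — violated.
5. 12 mod 3 = 0 — satisfied.
6. max(12, 12, 12) = 12 — satisfied.

Constraint 4 does not hold.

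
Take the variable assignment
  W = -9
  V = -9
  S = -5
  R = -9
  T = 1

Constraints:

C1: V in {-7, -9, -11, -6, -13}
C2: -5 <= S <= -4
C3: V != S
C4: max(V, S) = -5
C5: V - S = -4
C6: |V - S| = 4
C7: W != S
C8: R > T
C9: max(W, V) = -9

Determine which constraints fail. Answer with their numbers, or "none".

C1: V = -9 is in {-7, -9, -11, -6, -13}  holds
C2: S = -5 lies in [-5, -4]  holds
C3: V = -9, S = -5; distinct  holds
C4: max(-9, -5) = -5  holds
C5: V - S = -9 - (-5) = -4  holds
C6: |-9 - (-5)| = 4  holds
C7: W = -9, S = -5; distinct  holds
C8: R = -9, T = 1; -9 ≤ 1 (want >)  fails
C9: max(-9, -9) = -9  holds

Constraint 8 is violated.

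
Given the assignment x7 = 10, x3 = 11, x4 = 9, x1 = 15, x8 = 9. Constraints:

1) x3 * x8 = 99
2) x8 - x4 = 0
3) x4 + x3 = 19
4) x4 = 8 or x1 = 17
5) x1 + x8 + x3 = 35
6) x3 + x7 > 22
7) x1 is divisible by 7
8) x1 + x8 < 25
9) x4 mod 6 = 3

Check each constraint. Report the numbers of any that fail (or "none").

1) x3 * x8 = 11 * 9 = 99 — holds.
2) x8 - x4 = 9 - 9 = 0 — holds.
3) x4 + x3 = 9 + 11 = 20, not 19 — fails.
4) x4 = 9 ≠ 8 and x1 = 15 ≠ 17; both disjuncts false — fails.
5) x1 + x8 + x3 = 15 + 9 + 11 = 35 — holds.
6) x3 + x7 = 11 + 10 = 21; 21 ≤ 22, bound 22 not met — fails.
7) 15 = 7*2 + 1, so 7 does not divide 15 — fails.
8) x1 + x8 = 15 + 9 = 24; 24 < 25 — holds.
9) 9 mod 6 = 3 — holds.

The assignment fails constraints 3, 4, 6, and 7.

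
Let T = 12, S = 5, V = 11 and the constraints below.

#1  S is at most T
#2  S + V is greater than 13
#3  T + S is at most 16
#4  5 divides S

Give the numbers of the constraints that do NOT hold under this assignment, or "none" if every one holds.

No — constraint 3 is not satisfied.

#1 S = 5, T = 12; 5 ≤ 12  ✔
#2 S + V = 5 + 11 = 16; 16 > 13  ✔
#3 T + S = 12 + 5 = 17; 17 > 16, bound 16 not met  ✘
#4 5 / 5 = 1, so 5 divides 5  ✔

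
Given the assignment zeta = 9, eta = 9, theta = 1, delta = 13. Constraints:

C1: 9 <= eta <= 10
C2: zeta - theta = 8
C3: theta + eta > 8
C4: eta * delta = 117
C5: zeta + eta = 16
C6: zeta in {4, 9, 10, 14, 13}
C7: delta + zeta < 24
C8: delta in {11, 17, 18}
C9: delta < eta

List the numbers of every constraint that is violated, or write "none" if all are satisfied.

C1: eta = 9 lies in [9, 10]  true
C2: zeta - theta = 9 - 1 = 8  true
C3: theta + eta = 1 + 9 = 10; 10 > 8  true
C4: eta * delta = 9 * 13 = 117  true
C5: zeta + eta = 9 + 9 = 18, not 16  false
C6: zeta = 9 is in {4, 9, 10, 14, 13}  true
C7: delta + zeta = 13 + 9 = 22; 22 < 24  true
C8: delta = 13 is not in {11, 17, 18}  false
C9: delta = 13, eta = 9; 13 ≥ 9 (want <)  false

No — constraints 5, 8, and 9 are not satisfied.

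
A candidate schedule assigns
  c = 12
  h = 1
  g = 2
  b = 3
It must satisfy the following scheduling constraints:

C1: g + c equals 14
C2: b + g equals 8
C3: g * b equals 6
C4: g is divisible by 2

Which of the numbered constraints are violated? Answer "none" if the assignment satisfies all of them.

C1: g + c = 2 + 12 = 14 — OK.
C2: b + g = 3 + 2 = 5, not 8 — violated.
C3: g * b = 2 * 3 = 6 — OK.
C4: 2 / 2 = 1, so 2 divides 2 — OK.

Violated: 2.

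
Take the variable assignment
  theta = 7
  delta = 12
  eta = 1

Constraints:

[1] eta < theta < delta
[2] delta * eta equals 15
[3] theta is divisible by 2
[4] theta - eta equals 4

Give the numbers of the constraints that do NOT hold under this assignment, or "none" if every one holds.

The assignment fails constraints 2, 3, and 4.

[1] values 1 < 7 < 12 — holds.
[2] delta * eta = 12 * 1 = 12, not 15 — does not hold.
[3] 7 = 2*3 + 1, so 2 does not divide 7 — does not hold.
[4] theta - eta = 7 - 1 = 6, not 4 — does not hold.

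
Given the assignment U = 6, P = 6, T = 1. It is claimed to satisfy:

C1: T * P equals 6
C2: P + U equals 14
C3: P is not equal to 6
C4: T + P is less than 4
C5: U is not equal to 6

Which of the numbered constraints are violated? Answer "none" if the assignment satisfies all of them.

Violated: 2, 3, 4, and 5.

C1: T * P = 1 * 6 = 6 — holds.
C2: P + U = 6 + 6 = 12, not 14 — does not hold.
C3: P = 6, but 6 is required to differ — does not hold.
C4: T + P = 1 + 6 = 7; 7 ≥ 4, bound 4 not met — does not hold.
C5: U = 6, but 6 is required to differ — does not hold.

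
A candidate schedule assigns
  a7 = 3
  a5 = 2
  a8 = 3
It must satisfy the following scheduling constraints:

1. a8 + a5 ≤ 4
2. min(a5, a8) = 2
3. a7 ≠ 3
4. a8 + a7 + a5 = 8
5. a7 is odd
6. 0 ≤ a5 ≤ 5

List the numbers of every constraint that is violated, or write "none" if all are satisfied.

Violated: 1, 3.

1. a8 + a5 = 3 + 2 = 5; 5 > 4, bound 4 not met  no
2. min(2, 3) = 2  yes
3. a7 = 3, but 3 is required to differ  no
4. a8 + a7 + a5 = 3 + 3 + 2 = 8  yes
5. a7 = 3 is odd  yes
6. a5 = 2 lies in [0, 5]  yes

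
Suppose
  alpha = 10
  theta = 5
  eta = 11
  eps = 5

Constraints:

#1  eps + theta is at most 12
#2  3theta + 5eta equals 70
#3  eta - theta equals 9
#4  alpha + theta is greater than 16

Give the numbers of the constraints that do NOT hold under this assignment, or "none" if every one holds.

#1 eps + theta = 5 + 5 = 10; 10 ≤ 12 — satisfied.
#2 3theta + 5eta = 3(5) + 5(11) = 70 — satisfied.
#3 eta - theta = 11 - 5 = 6, not 9 — violated.
#4 alpha + theta = 10 + 5 = 15; 15 ≤ 16, bound 16 not met — violated.

Constraints 3 and 4 do not hold.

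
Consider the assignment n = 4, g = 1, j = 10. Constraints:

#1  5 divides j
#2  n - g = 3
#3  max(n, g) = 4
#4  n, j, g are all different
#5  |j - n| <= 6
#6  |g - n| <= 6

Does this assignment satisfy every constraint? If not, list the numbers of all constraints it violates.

No violations.

#1 10 / 5 = 2, so 5 divides 10  holds
#2 n - g = 4 - 1 = 3  holds
#3 max(4, 1) = 4  holds
#4 values 4, 10, 1 are pairwise distinct  holds
#5 |10 - 4| = 6; 6 ≤ 6  holds
#6 |1 - 4| = 3; 3 ≤ 6  holds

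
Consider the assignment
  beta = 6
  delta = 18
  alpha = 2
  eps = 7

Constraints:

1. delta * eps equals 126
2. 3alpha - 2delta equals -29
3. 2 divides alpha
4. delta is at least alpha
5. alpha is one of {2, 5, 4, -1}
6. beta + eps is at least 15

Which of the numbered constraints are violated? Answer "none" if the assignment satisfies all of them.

No — constraints 2, 6 are not satisfied.

1. delta * eps = 18 * 7 = 126  true
2. 3alpha - 2delta = 3(2) - 2(18) = -30, not -29  false
3. 2 / 2 = 1, so 2 divides 2  true
4. delta = 18, alpha = 2; 18 ≥ 2  true
5. alpha = 2 is in {2, 5, 4, -1}  true
6. beta + eps = 6 + 7 = 13; 13 < 15, bound 15 not met  false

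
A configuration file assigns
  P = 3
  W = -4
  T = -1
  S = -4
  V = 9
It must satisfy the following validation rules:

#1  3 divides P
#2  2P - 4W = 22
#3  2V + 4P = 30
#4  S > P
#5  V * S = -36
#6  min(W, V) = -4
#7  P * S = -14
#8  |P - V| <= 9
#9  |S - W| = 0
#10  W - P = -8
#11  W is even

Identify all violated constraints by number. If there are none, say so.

No — constraints 4, 7, 10 are not satisfied.

#1 3 / 3 = 1, so 3 divides 3  true
#2 2P - 4W = 2(3) - 4(-4) = 22  true
#3 2V + 4P = 2(9) + 4(3) = 30  true
#4 S = -4, P = 3; -4 ≤ 3 (want >)  false
#5 V * S = 9 * (-4) = -36  true
#6 min(-4, 9) = -4  true
#7 P * S = 3 * (-4) = -12, not -14  false
#8 |3 - 9| = 6; 6 ≤ 9  true
#9 |-4 - (-4)| = 0  true
#10 W - P = -4 - 3 = -7, not -8  false
#11 W = -4 is even  true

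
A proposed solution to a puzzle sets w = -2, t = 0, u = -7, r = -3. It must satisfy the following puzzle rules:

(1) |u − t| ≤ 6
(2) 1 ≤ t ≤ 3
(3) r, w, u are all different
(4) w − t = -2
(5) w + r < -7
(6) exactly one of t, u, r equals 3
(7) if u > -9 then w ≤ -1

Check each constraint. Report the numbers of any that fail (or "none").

Violated: 1, 2, 5, 6.

(1) |-7 − 0| = 7; 7 > 6, exceeds bound 6  ✘
(2) t = 0 is outside [1, 3]  ✘
(3) values -3, -2, -7 are pairwise distinct  ✔
(4) w − t = -2 − 0 = -2  ✔
(5) w + r = -2 + (-3) = -5; -5 ≥ -7, bound -7 not met  ✘
(6) t=0, u=-7, r=-3; 0 of them equal 3, not exactly one  ✘
(7) u = -7 > -9, so we need w ≤ -1; w = -2 ≤ -1  ✔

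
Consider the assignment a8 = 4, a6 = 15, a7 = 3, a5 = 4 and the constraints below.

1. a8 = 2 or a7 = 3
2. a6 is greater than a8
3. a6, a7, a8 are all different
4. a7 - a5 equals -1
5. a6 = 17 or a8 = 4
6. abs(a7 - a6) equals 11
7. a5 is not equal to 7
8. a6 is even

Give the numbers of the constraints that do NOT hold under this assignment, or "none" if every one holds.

1. a8 = 4 ≠ 2, but a7 = 3 = 3 (second disjunct) — satisfied.
2. a6 = 15, a8 = 4; 15 > 4 — satisfied.
3. values 15, 3, 4 are pairwise distinct — satisfied.
4. a7 - a5 = 3 - 4 = -1 — satisfied.
5. a6 = 15 ≠ 17, but a8 = 4 = 4 (second disjunct) — satisfied.
6. abs(3 - 15) = 12, not 11 — violated.
7. a5 = 4, and 4 ≠ 7 — satisfied.
8. a6 = 15 is odd — violated.

Violated: 6, 8.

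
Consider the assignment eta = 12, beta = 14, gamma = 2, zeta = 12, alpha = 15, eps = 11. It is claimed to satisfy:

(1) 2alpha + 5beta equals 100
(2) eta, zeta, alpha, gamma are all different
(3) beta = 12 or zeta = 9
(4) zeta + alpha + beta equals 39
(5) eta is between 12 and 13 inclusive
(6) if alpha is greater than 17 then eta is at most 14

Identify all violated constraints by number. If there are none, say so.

Violated: 2, 3, and 4.

(1) 2alpha + 5beta = 2(15) + 5(14) = 100  holds
(2) eta = zeta = 12, not all different  fails
(3) beta = 14 ≠ 12 and zeta = 12 ≠ 9; both disjuncts false  fails
(4) zeta + alpha + beta = 12 + 15 + 14 = 41, not 39  fails
(5) eta = 12 lies in [12, 13]  holds
(6) alpha = 15, not > 17; antecedent false, conditional vacuously true  holds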